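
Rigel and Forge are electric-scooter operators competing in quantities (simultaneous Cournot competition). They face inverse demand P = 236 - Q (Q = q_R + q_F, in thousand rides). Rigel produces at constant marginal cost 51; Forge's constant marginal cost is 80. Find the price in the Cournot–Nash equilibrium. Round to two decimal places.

122.33

Rigel's profit: π_R = (236 - Q)q_R - (51q_R). Setting ∂π_R/∂q_R = 0: 185 - 2q_R - (q_F) = 0.
Forge's profit: π_F = (236 - Q)q_F - (80q_F). Setting ∂π_F/∂q_F = 0: 156 - 2q_F - (q_R) = 0.
Rearranging gives the reaction functions q_R = (185 - q_F)/2 and q_F = (156 - q_R)/2.
Substituting one into the other gives q_R = 214/3 and q_F = 127/3.
Total output Q = 341/3, so price P = 236 - 341/3 = 367/3.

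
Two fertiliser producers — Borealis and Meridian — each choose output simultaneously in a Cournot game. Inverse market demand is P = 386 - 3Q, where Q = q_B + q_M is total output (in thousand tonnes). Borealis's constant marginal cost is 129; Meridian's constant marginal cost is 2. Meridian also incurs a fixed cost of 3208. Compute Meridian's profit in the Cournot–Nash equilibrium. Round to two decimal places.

6463.15

Borealis's profit: π_B = (386 - 3Q)q_B - (129q_B). Setting ∂π_B/∂q_B = 0: 257 - 6q_B - 3(q_M) = 0.
Meridian's first-order condition: 384 - 6q_M - 3(q_B) = 0.
Rearranging gives the reaction functions q_B = (257 - 3q_M)/6 and q_M = (384 - 3q_B)/6.
Substituting one into the other gives q_B = 130/9 and q_M = 511/9.
Price P = 386 - 3·(641/9) = 517/3.
Meridian's profit: (517/3 - 2)·(511/9) - 3208 = 6463.1481.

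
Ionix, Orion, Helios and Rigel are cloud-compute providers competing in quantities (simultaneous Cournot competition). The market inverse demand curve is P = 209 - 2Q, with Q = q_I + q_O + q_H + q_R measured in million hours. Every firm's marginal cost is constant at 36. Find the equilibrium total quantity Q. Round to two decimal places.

69.20

Each firm earns π_i = (209 - 2Q)q_i - 36q_i.
First-order condition (treating rivals' output as given): 173 - 4q_i - 2·Σ_{j≠i} q_j = 0.
By symmetry each firm produces the same amount; substituting Σ_{j≠i} q_j = 3q_i yields q_i = 173/10.
Total output Q = 173/10 + 173/10 + 173/10 + 173/10 = 346/5.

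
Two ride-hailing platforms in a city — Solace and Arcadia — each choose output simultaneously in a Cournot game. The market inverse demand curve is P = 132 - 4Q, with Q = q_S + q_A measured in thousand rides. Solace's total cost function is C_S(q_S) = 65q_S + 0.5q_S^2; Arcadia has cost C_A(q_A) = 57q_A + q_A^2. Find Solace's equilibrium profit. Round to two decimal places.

112.50

Solace's profit: π_S = (132 - 4Q)q_S - (65q_S + (1/2)q_S²). Setting ∂π_S/∂q_S = 0: 67 - 9q_S - 4(q_A) = 0.
Arcadia's profit: π_A = (132 - 4Q)q_A - (57q_A + q_A²). Setting ∂π_A/∂q_A = 0: 75 - 10q_A - 4(q_S) = 0.
So q_S = (67 - 4q_A)/9 and q_A = (75 - 4q_S)/10.
Solving the pair: q_S = 5, q_A = 11/2.
Price P = 132 - 4·(21/2) = 90.
Solace's profit: 90·5 - 65·5 - (1/2)·5² = 225/2.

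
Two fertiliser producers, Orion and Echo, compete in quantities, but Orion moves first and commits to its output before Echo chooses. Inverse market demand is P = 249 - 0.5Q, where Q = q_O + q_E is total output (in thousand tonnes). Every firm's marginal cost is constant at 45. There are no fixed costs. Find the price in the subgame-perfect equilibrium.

96

Solve by backward induction. Given q_O, the follower Echo maximises π_E = (249 - (1/2)q_O - (1/2)q_E)q_E - 45q_E.
Setting the follower's marginal profit to zero, 204 - (1/2)q_O - q_E = 0, i.e. q_E = (204 - (1/2)q_O).
The leader anticipates this reaction. Substituting into P = 249 - 0.5Q gives P = 147 - (1/4)q_O, so π_O = (147 - (1/4)q_O)q_O - 45q_O.
Maximising: ∂π_O/∂q_O = 102 - (1/2)q_O = 0, giving q_O = 204.
Then q_E = (204 - (1/2)·204) = 102.
Total output Q = 306, so price P = 249 - (1/2)·306 = 96.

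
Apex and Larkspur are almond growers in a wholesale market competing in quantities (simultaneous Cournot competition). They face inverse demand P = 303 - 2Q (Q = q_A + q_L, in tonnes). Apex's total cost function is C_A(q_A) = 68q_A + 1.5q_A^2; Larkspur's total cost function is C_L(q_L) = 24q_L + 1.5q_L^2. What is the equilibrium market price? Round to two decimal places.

Apex's profit: π_A = (303 - 2Q)q_A - (68q_A + (3/2)q_A²). Setting ∂π_A/∂q_A = 0: 235 - 7q_A - 2(q_L) = 0.
Larkspur's first-order condition: 279 - 7q_L - 2(q_A) = 0.
Rearranging gives the reaction functions q_A = (235 - 2q_L)/7 and q_L = (279 - 2q_A)/7.
Substituting one into the other gives q_A = 1087/45 and q_L = 1483/45.
Total output Q = 514/9, so price P = 303 - 2·(514/9) = 1699/9.

188.78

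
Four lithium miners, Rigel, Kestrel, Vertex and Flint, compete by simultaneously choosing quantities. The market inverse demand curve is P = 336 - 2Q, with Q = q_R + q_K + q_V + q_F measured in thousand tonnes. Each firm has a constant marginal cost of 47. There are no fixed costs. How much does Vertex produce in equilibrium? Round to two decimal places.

Each firm earns π_i = (336 - 2Q)q_i - 47q_i.
First-order condition (treating rivals' output as given): 289 - 4q_i - 2·Σ_{j≠i} q_j = 0.
By symmetry each firm produces the same amount; substituting Σ_{j≠i} q_j = 3q_i yields q_i = 289/10.

28.90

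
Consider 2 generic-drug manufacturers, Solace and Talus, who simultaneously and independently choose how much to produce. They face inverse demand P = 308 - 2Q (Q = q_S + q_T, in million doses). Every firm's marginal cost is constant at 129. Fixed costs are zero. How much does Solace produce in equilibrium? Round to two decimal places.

Each firm earns π_i = (308 - 2Q)q_i - 129q_i.
First-order condition (treating rivals' output as given): 179 - 4q_i - 2q_j = 0.
By symmetry each firm produces the same amount; substituting q_j = q_i yields q_i = 179/6.

29.83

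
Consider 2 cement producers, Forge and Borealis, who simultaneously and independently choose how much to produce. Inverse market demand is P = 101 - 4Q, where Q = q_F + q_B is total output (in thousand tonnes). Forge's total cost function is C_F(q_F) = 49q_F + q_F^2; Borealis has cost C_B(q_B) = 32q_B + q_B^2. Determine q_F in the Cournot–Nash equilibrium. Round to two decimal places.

Forge's profit: π_F = (101 - 4Q)q_F - (49q_F + q_F²). Setting ∂π_F/∂q_F = 0: 52 - 10q_F - 4(q_B) = 0.
Borealis's profit: π_B = (101 - 4Q)q_B - (32q_B + q_B²). Setting ∂π_B/∂q_B = 0: 69 - 10q_B - 4(q_F) = 0.
Rearranging gives the reaction functions q_F = (52 - 4q_B)/10 and q_B = (69 - 4q_F)/10.
Solving the pair: q_F = 61/21, q_B = 241/42.

2.90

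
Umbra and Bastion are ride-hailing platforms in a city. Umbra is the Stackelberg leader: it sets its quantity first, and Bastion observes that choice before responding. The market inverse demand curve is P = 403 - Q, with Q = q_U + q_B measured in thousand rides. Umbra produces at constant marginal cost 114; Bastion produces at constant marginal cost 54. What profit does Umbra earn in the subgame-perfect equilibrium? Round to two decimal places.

6555.13

Solve by backward induction. Given q_U, the follower Bastion maximises π_B = (403 - q_U - q_B)q_B - 54q_B.
Follower FOC: 349 - q_U - 2q_B = 0, so q_B(q_U) = (349 - q_U)/2.
Umbra substitutes q_B(q_U) into its own profit: π_U = q_U(403 - q_U - (349 - q_U)/2) - 114q_U = (457/2 - (1/2)q_U)q_U - 114q_U.
Maximising: ∂π_U/∂q_U = 229/2 - q_U = 0, giving q_U = 229/2.
Then q_B = (349 - 229/2)/2 = 469/4.
Price P = 403 - 927/4 = 685/4.
Umbra's profit: (685/4 - 114)·(229/2) = 6555.1250.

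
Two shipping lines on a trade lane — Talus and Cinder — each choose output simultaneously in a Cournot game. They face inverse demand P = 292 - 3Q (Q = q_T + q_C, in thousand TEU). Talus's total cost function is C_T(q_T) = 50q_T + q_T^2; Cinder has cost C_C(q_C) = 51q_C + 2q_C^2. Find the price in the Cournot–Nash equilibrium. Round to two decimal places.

169.51

Talus's profit: π_T = (292 - 3Q)q_T - (50q_T + q_T²). Setting ∂π_T/∂q_T = 0: 242 - 8q_T - 3(q_C) = 0.
Cinder's first-order condition: 241 - 10q_C - 3(q_T) = 0.
Rearranging gives the reaction functions q_T = (242 - 3q_C)/8 and q_C = (241 - 3q_T)/10.
Solving the pair: q_T = 1697/71, q_C = 1202/71.
Total output Q = 40.8310, so price P = 292 - 3·40.8310 = 169.5070.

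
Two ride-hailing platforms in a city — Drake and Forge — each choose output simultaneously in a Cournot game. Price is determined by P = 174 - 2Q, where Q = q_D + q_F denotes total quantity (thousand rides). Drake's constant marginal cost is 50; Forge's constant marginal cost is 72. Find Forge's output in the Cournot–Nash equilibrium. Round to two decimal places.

Drake's profit: π_D = (174 - 2Q)q_D - (50q_D). Setting ∂π_D/∂q_D = 0: 124 - 4q_D - 2(q_F) = 0.
Forge's first-order condition: 102 - 4q_F - 2(q_D) = 0.
Best responses: q_D = (124 - 2q_F)/4, q_F = (102 - 2q_D)/4.
Substituting one into the other gives q_D = 73/3 and q_F = 40/3.

13.33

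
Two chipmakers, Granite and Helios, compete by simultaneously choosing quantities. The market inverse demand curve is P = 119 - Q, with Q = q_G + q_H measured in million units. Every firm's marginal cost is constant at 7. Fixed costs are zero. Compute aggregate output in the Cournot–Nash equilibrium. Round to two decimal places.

Each firm earns π_i = (119 - Q)q_i - 7q_i.
Setting ∂π_i/∂q_i = 0 with rivals' quantities fixed: 112 - 2q_i - q_j = 0.
By symmetry each firm produces the same amount; substituting q_j = q_i yields q_i = 112/3.
Total output Q = 112/3 + 112/3 = 224/3.

74.67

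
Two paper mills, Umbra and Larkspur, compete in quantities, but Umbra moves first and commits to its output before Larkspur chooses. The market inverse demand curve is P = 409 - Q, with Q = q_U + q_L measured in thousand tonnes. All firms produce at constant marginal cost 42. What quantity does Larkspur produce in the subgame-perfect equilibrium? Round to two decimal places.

The follower Larkspur best-responds to any q_U: π_L = (409 - Q)q_L - 42q_L.
Follower FOC: 367 - q_U - 2q_L = 0, so q_L(q_U) = (367 - q_U)/2.
Umbra substitutes q_L(q_U) into its own profit: π_U = q_U(409 - q_U - (367 - q_U)/2) - 42q_U = (451/2 - (1/2)q_U)q_U - 42q_U.
Leader FOC: 367/2 - q_U = 0, so q_U = 367/2.
Then q_L = (367 - 367/2)/2 = 367/4.

91.75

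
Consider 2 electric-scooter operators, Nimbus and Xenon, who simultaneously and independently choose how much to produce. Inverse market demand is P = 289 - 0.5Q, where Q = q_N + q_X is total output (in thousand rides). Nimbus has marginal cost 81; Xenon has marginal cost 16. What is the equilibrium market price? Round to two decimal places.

Nimbus's profit: π_N = (289 - 0.5Q)q_N - (81q_N). Setting ∂π_N/∂q_N = 0: 208 - q_N - (1/2)(q_X) = 0.
Xenon's first-order condition: 273 - q_X - (1/2)(q_N) = 0.
Best responses: q_N = (208 - (1/2)q_X), q_X = (273 - (1/2)q_N).
Solving the pair: q_N = 286/3, q_X = 676/3.
Total output Q = 962/3, so price P = 289 - (1/2)·(962/3) = 386/3.

128.67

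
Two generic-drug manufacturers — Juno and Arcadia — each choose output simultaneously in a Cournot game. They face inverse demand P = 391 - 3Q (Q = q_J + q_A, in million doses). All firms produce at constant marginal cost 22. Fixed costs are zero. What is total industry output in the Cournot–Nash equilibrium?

Each firm earns π_i = (391 - 3Q)q_i - 22q_i.
First-order condition (treating rivals' output as given): 369 - 6q_i - 3q_j = 0.
By symmetry each firm produces the same amount; substituting q_j = q_i yields q_i = 369/9 = 41.
Total output Q = 41 + 41 = 82.

82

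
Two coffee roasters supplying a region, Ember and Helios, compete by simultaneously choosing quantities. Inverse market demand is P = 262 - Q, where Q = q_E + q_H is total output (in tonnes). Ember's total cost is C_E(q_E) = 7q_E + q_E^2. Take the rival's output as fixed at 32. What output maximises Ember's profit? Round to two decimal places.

55.75

With the rival's output fixed at 32, Ember's profit is π_E = (262 - 32 - q_E)q_E - (7q_E + q_E²) = (230 - q_E)q_E - (7q_E + q_E²).
∂π_E/∂q_E = 223 - 4q_E = 0, so q_E = 223/4.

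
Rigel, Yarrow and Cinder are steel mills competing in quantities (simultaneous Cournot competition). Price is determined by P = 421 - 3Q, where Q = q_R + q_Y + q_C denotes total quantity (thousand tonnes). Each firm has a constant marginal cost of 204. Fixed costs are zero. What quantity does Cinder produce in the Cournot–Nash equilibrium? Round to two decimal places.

18.08

Each firm earns π_i = (421 - 3Q)q_i - 204q_i.
Setting ∂π_i/∂q_i = 0 with rivals' quantities fixed: 217 - 6q_i - 3·Σ_{j≠i} q_j = 0.
By symmetry each firm produces the same amount; substituting Σ_{j≠i} q_j = 2q_i yields q_i = 217/12.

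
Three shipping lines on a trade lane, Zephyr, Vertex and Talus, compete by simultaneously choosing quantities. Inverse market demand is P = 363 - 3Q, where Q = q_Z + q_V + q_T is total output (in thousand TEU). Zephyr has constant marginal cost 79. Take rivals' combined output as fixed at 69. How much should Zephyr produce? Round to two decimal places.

12.83

With rivals' combined output fixed at 69, Zephyr's profit is π_Z = (363 - 3·69 - 3q_Z)q_Z - (79q_Z) = (156 - 3q_Z)q_Z - (79q_Z).
∂π_Z/∂q_Z = 77 - 6q_Z = 0, so q_Z = 77/6.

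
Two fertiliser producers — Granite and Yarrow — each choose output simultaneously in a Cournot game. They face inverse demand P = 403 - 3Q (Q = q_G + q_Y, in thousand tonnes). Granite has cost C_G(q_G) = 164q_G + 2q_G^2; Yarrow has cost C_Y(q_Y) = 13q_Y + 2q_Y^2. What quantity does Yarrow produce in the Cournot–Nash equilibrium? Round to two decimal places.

34.98

Granite's profit: π_G = (403 - 3Q)q_G - (164q_G + 2q_G²). Setting ∂π_G/∂q_G = 0: 239 - 10q_G - 3(q_Y) = 0.
Yarrow's profit: π_Y = (403 - 3Q)q_Y - (13q_Y + 2q_Y²). Setting ∂π_Y/∂q_Y = 0: 390 - 10q_Y - 3(q_G) = 0.
Best responses: q_G = (239 - 3q_Y)/10, q_Y = (390 - 3q_G)/10.
Substituting one into the other gives q_G = 1220/91 and q_Y = 34.9780.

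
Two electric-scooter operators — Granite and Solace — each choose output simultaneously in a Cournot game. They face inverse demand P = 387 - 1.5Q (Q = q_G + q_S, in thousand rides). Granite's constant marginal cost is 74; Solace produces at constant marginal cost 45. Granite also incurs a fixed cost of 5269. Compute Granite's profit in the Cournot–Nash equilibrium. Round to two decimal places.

705.52

Granite's profit: π_G = (387 - 1.5Q)q_G - (74q_G). Setting ∂π_G/∂q_G = 0: 313 - 3q_G - (3/2)(q_S) = 0.
Solace's profit: π_S = (387 - 1.5Q)q_S - (45q_S). Setting ∂π_S/∂q_S = 0: 342 - 3q_S - (3/2)(q_G) = 0.
Best responses: q_G = (313 - (3/2)q_S)/3, q_S = (342 - (3/2)q_G)/3.
Solving the pair: q_G = 568/9, q_S = 742/9.
Price P = 387 - (3/2)·(1310/9) = 506/3.
Granite's profit: (506/3 - 74)·(568/9) - 5269 = 705.5185.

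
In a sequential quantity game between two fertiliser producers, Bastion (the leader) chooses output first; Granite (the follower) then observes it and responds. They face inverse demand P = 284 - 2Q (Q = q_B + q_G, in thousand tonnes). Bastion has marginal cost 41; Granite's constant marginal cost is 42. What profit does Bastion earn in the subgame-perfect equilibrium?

The follower Granite best-responds to any q_B: π_G = (284 - 2Q)q_G - 42q_G.
Follower FOC: 242 - 2q_B - 4q_G = 0, so q_G(q_B) = (242 - 2q_B)/4.
Bastion substitutes q_G(q_B) into its own profit: π_B = q_B(284 - 2q_B - (242 - 2q_B)/2) - 41q_B = (163 - q_B)q_B - 41q_B.
The leader's first-order condition 122 - 2q_B = 0 yields q_B = 61.
Then q_G = (242 - 2·61)/4 = 30.
Price P = 284 - 2·91 = 102.
Bastion's profit: (102 - 41)·61 = 3721.

3721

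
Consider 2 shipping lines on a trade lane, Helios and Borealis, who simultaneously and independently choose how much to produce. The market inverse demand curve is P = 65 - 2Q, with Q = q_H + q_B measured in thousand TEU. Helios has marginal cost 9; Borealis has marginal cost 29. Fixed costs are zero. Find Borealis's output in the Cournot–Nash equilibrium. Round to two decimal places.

2.67

Helios's profit: π_H = (65 - 2Q)q_H - (9q_H). Setting ∂π_H/∂q_H = 0: 56 - 4q_H - 2(q_B) = 0.
Borealis's first-order condition: 36 - 4q_B - 2(q_H) = 0.
Best responses: q_H = (56 - 2q_B)/4, q_B = (36 - 2q_H)/4.
Substituting one into the other gives q_H = 38/3 and q_B = 8/3.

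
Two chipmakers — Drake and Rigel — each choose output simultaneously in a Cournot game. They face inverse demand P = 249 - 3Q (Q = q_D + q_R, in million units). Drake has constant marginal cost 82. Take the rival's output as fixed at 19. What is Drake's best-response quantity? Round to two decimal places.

With the rival's output fixed at 19, Drake's profit is π_D = (249 - 3·19 - 3q_D)q_D - (82q_D) = (192 - 3q_D)q_D - (82q_D).
∂π_D/∂q_D = 110 - 6q_D = 0, so q_D = 55/3.

18.33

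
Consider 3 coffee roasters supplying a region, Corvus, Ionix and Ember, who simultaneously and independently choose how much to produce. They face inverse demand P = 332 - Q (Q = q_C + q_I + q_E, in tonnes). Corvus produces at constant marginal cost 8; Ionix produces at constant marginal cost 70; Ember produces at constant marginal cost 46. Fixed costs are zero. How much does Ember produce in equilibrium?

68

Corvus's profit: π_C = (332 - Q)q_C - (8q_C). Setting ∂π_C/∂q_C = 0: 324 - 2q_C - (q_I + q_E) = 0.
Ionix's first-order condition: 262 - 2q_I - (q_C + q_E) = 0.
Ember's first-order condition: 286 - 2q_E - (q_C + q_I) = 0.
Summing all 3 equations gives 872 − 4Q = 0, hence Q = 218.
Back-substituting: q_C = (324 − 218) = 106, q_I = (262 − 218) = 44, q_E = (286 − 218) = 68.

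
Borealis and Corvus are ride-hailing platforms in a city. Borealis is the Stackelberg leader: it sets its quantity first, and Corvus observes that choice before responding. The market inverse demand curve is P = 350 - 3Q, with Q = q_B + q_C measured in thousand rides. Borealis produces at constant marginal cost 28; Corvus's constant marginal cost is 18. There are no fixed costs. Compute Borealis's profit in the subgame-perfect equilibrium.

Solve by backward induction. Given q_B, the follower Corvus maximises π_C = (350 - 3q_B - 3q_C)q_C - 18q_C.
Follower FOC: 332 - 3q_B - 6q_C = 0, so q_C(q_B) = (332 - 3q_B)/6.
Borealis substitutes q_C(q_B) into its own profit: π_B = q_B(350 - 3q_B - (332 - 3q_B)/2) - 28q_B = (184 - (3/2)q_B)q_B - 28q_B.
Maximising: ∂π_B/∂q_B = 156 - 3q_B = 0, giving q_B = 52.
Then q_C = (332 - 3·52)/6 = 88/3.
Price P = 350 - 3·(244/3) = 106.
Borealis's profit: (106 - 28)·52 = 4056.

4056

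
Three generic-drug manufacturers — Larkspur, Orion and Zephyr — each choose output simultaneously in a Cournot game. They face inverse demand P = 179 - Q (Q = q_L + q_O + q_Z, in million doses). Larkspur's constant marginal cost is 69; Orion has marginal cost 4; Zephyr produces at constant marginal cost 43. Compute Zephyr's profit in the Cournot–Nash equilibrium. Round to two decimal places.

945.56

Larkspur's profit: π_L = (179 - Q)q_L - (69q_L). Setting ∂π_L/∂q_L = 0: 110 - 2q_L - (q_O + q_Z) = 0.
Orion's first-order condition: 175 - 2q_O - (q_L + q_Z) = 0.
Zephyr's profit: π_Z = (179 - Q)q_Z - (43q_Z). Setting ∂π_Z/∂q_Z = 0: 136 - 2q_Z - (q_L + q_O) = 0.
Summing all 3 equations gives 421 − 4Q = 0, hence Q = 421/4.
Back-substituting: q_L = (110 − 421/4) = 19/4, q_O = (175 − 421/4) = 279/4, q_Z = (136 − 421/4) = 123/4.
Price P = 179 - 421/4 = 295/4.
Zephyr's profit: (295/4 - 43)·(123/4) = 945.5625.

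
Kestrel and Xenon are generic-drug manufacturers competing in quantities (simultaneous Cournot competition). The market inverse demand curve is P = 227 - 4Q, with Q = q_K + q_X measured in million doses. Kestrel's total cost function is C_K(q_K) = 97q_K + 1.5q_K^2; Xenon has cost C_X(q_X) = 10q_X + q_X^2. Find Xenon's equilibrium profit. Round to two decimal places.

1972.44

Kestrel's profit: π_K = (227 - 4Q)q_K - (97q_K + (3/2)q_K²). Setting ∂π_K/∂q_K = 0: 130 - 11q_K - 4(q_X) = 0.
Xenon's first-order condition: 217 - 10q_X - 4(q_K) = 0.
Rearranging gives the reaction functions q_K = (130 - 4q_X)/11 and q_X = (217 - 4q_K)/10.
Substituting one into the other gives q_K = 216/47 and q_X = 1867/94.
Price P = 227 - 4·24.4574 = 129.1702.
Xenon's profit: 129.1702·(1867/94) - 10·(1867/94) - (1867/94)² = 1972.4361.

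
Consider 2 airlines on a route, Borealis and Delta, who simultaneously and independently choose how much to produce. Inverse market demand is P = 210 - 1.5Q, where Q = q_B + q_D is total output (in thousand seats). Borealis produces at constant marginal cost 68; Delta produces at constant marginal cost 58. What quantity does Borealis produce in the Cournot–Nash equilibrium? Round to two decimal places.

Borealis's profit: π_B = (210 - 1.5Q)q_B - (68q_B). Setting ∂π_B/∂q_B = 0: 142 - 3q_B - (3/2)(q_D) = 0.
Delta's first-order condition: 152 - 3q_D - (3/2)(q_B) = 0.
So q_B = (142 - (3/2)q_D)/3 and q_D = (152 - (3/2)q_B)/3.
Substituting one into the other gives q_B = 88/3 and q_D = 36.

29.33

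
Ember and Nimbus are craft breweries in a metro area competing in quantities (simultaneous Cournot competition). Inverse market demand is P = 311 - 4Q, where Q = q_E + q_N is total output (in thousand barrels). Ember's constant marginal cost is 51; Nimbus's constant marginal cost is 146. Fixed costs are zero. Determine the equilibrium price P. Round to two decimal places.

Ember's profit: π_E = (311 - 4Q)q_E - (51q_E). Setting ∂π_E/∂q_E = 0: 260 - 8q_E - 4(q_N) = 0.
Nimbus's first-order condition: 165 - 8q_N - 4(q_E) = 0.
So q_E = (260 - 4q_N)/8 and q_N = (165 - 4q_E)/8.
Substituting one into the other gives q_E = 355/12 and q_N = 35/6.
Total output Q = 425/12, so price P = 311 - 4·(425/12) = 508/3.

169.33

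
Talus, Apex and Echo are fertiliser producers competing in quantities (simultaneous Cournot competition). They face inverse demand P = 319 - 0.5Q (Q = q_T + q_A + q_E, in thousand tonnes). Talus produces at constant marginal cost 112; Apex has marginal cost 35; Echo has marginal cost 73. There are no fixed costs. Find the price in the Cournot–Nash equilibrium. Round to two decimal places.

134.75

Talus's profit: π_T = (319 - 0.5Q)q_T - (112q_T). Setting ∂π_T/∂q_T = 0: 207 - q_T - (1/2)(q_A + q_E) = 0.
Apex's first-order condition: 284 - q_A - (1/2)(q_T + q_E) = 0.
Echo's first-order condition: 246 - q_E - (1/2)(q_T + q_A) = 0.
Summing all 3 equations gives 737 − 2Q = 0, hence Q = 737/2.
Back-substituting: q_T = (207 − 737/4)/(1/2) = 91/2, q_A = (284 − 737/4)/(1/2) = 399/2, q_E = (246 − 737/4)/(1/2) = 247/2.
Total output Q = 737/2, so price P = 319 - (1/2)·(737/2) = 539/4.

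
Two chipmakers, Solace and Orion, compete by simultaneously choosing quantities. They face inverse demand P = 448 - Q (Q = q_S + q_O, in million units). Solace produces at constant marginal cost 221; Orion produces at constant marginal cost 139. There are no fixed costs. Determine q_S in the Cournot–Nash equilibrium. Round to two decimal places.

48.33

Solace's profit: π_S = (448 - Q)q_S - (221q_S). Setting ∂π_S/∂q_S = 0: 227 - 2q_S - (q_O) = 0.
Orion's first-order condition: 309 - 2q_O - (q_S) = 0.
So q_S = (227 - q_O)/2 and q_O = (309 - q_S)/2.
Substituting one into the other gives q_S = 145/3 and q_O = 391/3.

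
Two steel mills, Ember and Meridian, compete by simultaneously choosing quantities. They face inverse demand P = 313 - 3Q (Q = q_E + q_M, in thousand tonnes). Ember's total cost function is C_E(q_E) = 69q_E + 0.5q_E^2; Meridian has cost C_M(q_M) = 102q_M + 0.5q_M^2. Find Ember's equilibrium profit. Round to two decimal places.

Ember's profit: π_E = (313 - 3Q)q_E - (69q_E + (1/2)q_E²). Setting ∂π_E/∂q_E = 0: 244 - 7q_E - 3(q_M) = 0.
Meridian's profit: π_M = (313 - 3Q)q_M - (102q_M + (1/2)q_M²). Setting ∂π_M/∂q_M = 0: 211 - 7q_M - 3(q_E) = 0.
Best responses: q_E = (244 - 3q_M)/7, q_M = (211 - 3q_E)/7.
Solving the pair: q_E = 215/8, q_M = 149/8.
Price P = 313 - 3·(91/2) = 353/2.
Ember's profit: (353/2)·(215/8) - 69·(215/8) - (1/2)(215/8)² = 2527.9297.

2527.93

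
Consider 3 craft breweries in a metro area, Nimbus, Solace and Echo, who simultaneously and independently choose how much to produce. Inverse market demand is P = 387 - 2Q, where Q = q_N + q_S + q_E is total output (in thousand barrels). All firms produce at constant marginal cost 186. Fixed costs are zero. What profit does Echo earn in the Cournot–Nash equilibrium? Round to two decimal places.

A representative firm's profit is π_i = q_i(387 - 2Q) - 186q_i.
First-order condition (treating rivals' output as given): 201 - 4q_i - 2·Σ_{j≠i} q_j = 0.
By symmetry each firm produces the same amount; substituting Σ_{j≠i} q_j = 2q_i yields q_i = 201/8.
Price P = 387 - 2·(603/8) = 945/4.
Echo's profit: (945/4 - 186)·(201/8) = 1262.5313.

1262.53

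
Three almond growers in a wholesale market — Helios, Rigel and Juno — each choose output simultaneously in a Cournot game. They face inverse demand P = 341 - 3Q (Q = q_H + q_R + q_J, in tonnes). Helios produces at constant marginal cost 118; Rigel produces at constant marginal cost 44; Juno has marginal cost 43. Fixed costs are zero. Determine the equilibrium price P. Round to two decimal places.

Helios's profit: π_H = (341 - 3Q)q_H - (118q_H). Setting ∂π_H/∂q_H = 0: 223 - 6q_H - 3(q_R + q_J) = 0.
Rigel's first-order condition: 297 - 6q_R - 3(q_H + q_J) = 0.
Juno's first-order condition: 298 - 6q_J - 3(q_H + q_R) = 0.
Adding the 3 conditions: 818 − 6Q − 6Q = 0, i.e. Q = 409/6.
Back-substituting: q_H = (223 − 409/2)/3 = 37/6, q_R = (297 − 409/2)/3 = 185/6, q_J = (298 − 409/2)/3 = 187/6.
Total output Q = 409/6, so price P = 341 - 3·(409/6) = 273/2.

136.50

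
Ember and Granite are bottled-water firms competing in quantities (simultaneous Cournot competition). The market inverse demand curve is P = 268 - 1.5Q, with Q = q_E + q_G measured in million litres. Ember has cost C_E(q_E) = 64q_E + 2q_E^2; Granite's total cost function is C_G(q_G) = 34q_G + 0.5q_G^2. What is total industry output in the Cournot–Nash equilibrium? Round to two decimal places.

Ember's profit: π_E = (268 - 1.5Q)q_E - (64q_E + 2q_E²). Setting ∂π_E/∂q_E = 0: 204 - 7q_E - (3/2)(q_G) = 0.
Granite's first-order condition: 234 - 4q_G - (3/2)(q_E) = 0.
Best responses: q_E = (204 - (3/2)q_G)/7, q_G = (234 - (3/2)q_E)/4.
Solving the pair: q_E = 1860/103, q_G = 51.7282.
Total output Q = 1860/103 + 51.7282 = 69.7864.

69.79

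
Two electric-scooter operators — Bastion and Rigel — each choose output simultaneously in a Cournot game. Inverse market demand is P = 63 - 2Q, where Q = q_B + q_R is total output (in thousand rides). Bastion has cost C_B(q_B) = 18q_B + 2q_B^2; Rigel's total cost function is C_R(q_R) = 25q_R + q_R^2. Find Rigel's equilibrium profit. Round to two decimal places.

Bastion's profit: π_B = (63 - 2Q)q_B - (18q_B + 2q_B²). Setting ∂π_B/∂q_B = 0: 45 - 8q_B - 2(q_R) = 0.
Rigel's profit: π_R = (63 - 2Q)q_R - (25q_R + q_R²). Setting ∂π_R/∂q_R = 0: 38 - 6q_R - 2(q_B) = 0.
So q_B = (45 - 2q_R)/8 and q_R = (38 - 2q_B)/6.
Substituting one into the other gives q_B = 97/22 and q_R = 107/22.
Price P = 63 - 2·(102/11) = 489/11.
Rigel's profit: (489/11)·(107/22) - 25·(107/22) - (107/22)² = 70.9649.

70.96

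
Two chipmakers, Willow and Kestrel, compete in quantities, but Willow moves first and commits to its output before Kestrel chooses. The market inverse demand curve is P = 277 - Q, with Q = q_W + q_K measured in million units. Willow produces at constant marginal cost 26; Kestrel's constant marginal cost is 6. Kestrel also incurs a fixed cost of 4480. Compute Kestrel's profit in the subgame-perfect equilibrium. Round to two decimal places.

1565.06

The follower Kestrel best-responds to any q_W: π_K = (277 - Q)q_K - 6q_K.
∂π_K/∂q_K = 271 - q_W - 2q_K = 0 gives the reaction function q_K = (271 - q_W)/2.
Willow substitutes q_K(q_W) into its own profit: π_W = q_W(277 - q_W - (271 - q_W)/2) - 26q_W = (283/2 - (1/2)q_W)q_W - 26q_W.
The leader's first-order condition 231/2 - q_W = 0 yields q_W = 231/2.
Then q_K = (271 - 231/2)/2 = 311/4.
Price P = 277 - 773/4 = 335/4.
Kestrel's profit: (335/4 - 6)·(311/4) - 4480 = 1565.0625.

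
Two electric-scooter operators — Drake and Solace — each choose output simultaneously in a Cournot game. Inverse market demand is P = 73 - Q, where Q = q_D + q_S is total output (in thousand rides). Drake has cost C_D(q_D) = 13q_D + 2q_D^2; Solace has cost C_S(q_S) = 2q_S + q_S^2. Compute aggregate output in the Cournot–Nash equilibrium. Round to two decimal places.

23.26

Drake's profit: π_D = (73 - Q)q_D - (13q_D + 2q_D²). Setting ∂π_D/∂q_D = 0: 60 - 6q_D - (q_S) = 0.
Solace's first-order condition: 71 - 4q_S - (q_D) = 0.
Best responses: q_D = (60 - q_S)/6, q_S = (71 - q_D)/4.
Solving the pair: q_D = 169/23, q_S = 366/23.
Total output Q = 169/23 + 366/23 = 535/23.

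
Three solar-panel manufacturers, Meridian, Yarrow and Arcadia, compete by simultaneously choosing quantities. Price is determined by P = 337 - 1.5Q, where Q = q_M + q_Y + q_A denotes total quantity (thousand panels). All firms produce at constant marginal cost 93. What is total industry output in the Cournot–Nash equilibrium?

122

Each firm earns π_i = (337 - 1.5Q)q_i - 93q_i.
Setting ∂π_i/∂q_i = 0 with rivals' quantities fixed: 244 - 3q_i - (3/2)·Σ_{j≠i} q_j = 0.
With identical firms every q_j equals q_i, so Σ_{j≠i} q_j = 2q_i and 244 = 6q_i, giving q_i = 122/3.
Total output Q = 122/3 + 122/3 + 122/3 = 122.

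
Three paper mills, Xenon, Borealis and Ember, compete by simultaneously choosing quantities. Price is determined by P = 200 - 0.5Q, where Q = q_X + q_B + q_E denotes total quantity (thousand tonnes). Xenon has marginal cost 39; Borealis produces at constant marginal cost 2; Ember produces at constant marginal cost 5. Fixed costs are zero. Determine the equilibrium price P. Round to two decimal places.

Xenon's profit: π_X = (200 - 0.5Q)q_X - (39q_X). Setting ∂π_X/∂q_X = 0: 161 - q_X - (1/2)(q_B + q_E) = 0.
Borealis's profit: π_B = (200 - 0.5Q)q_B - (2q_B). Setting ∂π_B/∂q_B = 0: 198 - q_B - (1/2)(q_X + q_E) = 0.
Ember's profit: π_E = (200 - 0.5Q)q_E - (5q_E). Setting ∂π_E/∂q_E = 0: 195 - q_E - (1/2)(q_X + q_B) = 0.
Adding the 3 first-order conditions: 554 − 2Q = 0, so Q = 277.
Back-substituting: q_X = (161 − 277/2)/(1/2) = 45, q_B = (198 − 277/2)/(1/2) = 119, q_E = (195 − 277/2)/(1/2) = 113.
Total output Q = 277, so price P = 200 - (1/2)·277 = 123/2.

61.50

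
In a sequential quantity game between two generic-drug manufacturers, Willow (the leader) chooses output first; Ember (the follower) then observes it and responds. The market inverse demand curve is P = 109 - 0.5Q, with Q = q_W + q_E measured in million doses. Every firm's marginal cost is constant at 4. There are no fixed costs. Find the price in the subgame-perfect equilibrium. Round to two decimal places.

30.25

Solve by backward induction. Given q_W, the follower Ember maximises π_E = (109 - (1/2)q_W - (1/2)q_E)q_E - 4q_E.
∂π_E/∂q_E = 105 - (1/2)q_W - q_E = 0 gives the reaction function q_E = (105 - (1/2)q_W).
Willow substitutes q_E(q_W) into its own profit: π_W = q_W(109 - (1/2)q_W - (105 - (1/2)q_W)/2) - 4q_W = (113/2 - (1/4)q_W)q_W - 4q_W.
Leader FOC: 105/2 - (1/2)q_W = 0, so q_W = 105.
Then q_E = (105 - (1/2)·105) = 105/2.
Total output Q = 315/2, so price P = 109 - (1/2)·(315/2) = 121/4.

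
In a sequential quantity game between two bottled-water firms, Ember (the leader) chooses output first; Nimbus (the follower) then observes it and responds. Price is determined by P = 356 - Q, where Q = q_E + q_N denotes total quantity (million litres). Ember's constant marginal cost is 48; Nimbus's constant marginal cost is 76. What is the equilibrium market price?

The follower Nimbus best-responds to any q_E: π_N = (356 - Q)q_N - 76q_N.
∂π_N/∂q_N = 280 - q_E - 2q_N = 0 gives the reaction function q_N = (280 - q_E)/2.
The leader anticipates this reaction. Substituting into P = 356 - Q gives P = 216 - (1/2)q_E, so π_E = (216 - (1/2)q_E)q_E - 48q_E.
The leader's first-order condition 168 - q_E = 0 yields q_E = 168.
Then q_N = (280 - 168)/2 = 56.
Total output Q = 224, so price P = 356 - 224 = 132.

132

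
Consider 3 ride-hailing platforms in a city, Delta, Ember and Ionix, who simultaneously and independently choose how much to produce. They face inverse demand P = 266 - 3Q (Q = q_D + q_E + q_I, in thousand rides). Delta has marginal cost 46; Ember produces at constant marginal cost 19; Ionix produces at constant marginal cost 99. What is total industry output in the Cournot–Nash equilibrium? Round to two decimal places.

Delta's profit: π_D = (266 - 3Q)q_D - (46q_D). Setting ∂π_D/∂q_D = 0: 220 - 6q_D - 3(q_E + q_I) = 0.
Ember's profit: π_E = (266 - 3Q)q_E - (19q_E). Setting ∂π_E/∂q_E = 0: 247 - 6q_E - 3(q_D + q_I) = 0.
Ionix's first-order condition: 167 - 6q_I - 3(q_D + q_E) = 0.
Summing all 3 equations gives 634 − 12Q = 0, hence Q = 317/6.
Back-substituting: q_D = (220 − 317/2)/3 = 41/2, q_E = (247 − 317/2)/3 = 59/2, q_I = (167 − 317/2)/3 = 17/6.
Total output Q = 41/2 + 59/2 + 17/6 = 317/6.

52.83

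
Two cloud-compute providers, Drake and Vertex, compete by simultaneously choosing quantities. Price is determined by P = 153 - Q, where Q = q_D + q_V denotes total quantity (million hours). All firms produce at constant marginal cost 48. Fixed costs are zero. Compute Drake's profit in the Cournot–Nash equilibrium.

1225

A representative firm's profit is π_i = q_i(153 - Q) - 48q_i.
First-order condition (treating rivals' output as given): 105 - 2q_i - q_j = 0.
With identical firms every q_j equals q_i, so q_j = q_i and 105 = 3q_i, giving q_i = 35.
Price P = 153 - 70 = 83.
Drake's profit: (83 - 48)·35 = 1225.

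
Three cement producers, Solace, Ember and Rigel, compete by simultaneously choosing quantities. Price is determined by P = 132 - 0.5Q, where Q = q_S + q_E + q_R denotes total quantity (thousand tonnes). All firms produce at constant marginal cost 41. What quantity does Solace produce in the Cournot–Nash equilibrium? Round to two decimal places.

Each firm earns π_i = (132 - 0.5Q)q_i - 41q_i.
First-order condition (treating rivals' output as given): 91 - q_i - (1/2)·Σ_{j≠i} q_j = 0.
With identical firms every q_j equals q_i, so Σ_{j≠i} q_j = 2q_i and 91 = 2q_i, giving q_i = 91/2.

45.50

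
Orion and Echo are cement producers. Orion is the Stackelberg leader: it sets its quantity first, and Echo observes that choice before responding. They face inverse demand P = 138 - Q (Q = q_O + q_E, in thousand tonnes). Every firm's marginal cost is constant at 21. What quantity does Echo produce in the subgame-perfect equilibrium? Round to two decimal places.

29.25

The follower Echo best-responds to any q_O: π_E = (138 - Q)q_E - 21q_E.
Follower FOC: 117 - q_O - 2q_E = 0, so q_E(q_O) = (117 - q_O)/2.
Orion substitutes q_E(q_O) into its own profit: π_O = q_O(138 - q_O - (117 - q_O)/2) - 21q_O = (159/2 - (1/2)q_O)q_O - 21q_O.
Maximising: ∂π_O/∂q_O = 117/2 - q_O = 0, giving q_O = 117/2.
Then q_E = (117 - 117/2)/2 = 117/4.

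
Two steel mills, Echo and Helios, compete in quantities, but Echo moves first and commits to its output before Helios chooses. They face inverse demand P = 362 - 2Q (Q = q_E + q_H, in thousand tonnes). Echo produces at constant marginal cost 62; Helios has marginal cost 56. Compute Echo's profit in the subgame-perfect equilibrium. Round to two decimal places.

5402.25

The follower Helios best-responds to any q_E: π_H = (362 - 2Q)q_H - 56q_H.
∂π_H/∂q_H = 306 - 2q_E - 4q_H = 0 gives the reaction function q_H = (306 - 2q_E)/4.
The leader anticipates this reaction. Substituting into P = 362 - 2Q gives P = 209 - q_E, so π_E = (209 - q_E)q_E - 62q_E.
The leader's first-order condition 147 - 2q_E = 0 yields q_E = 147/2.
Then q_H = (306 - 2·(147/2))/4 = 159/4.
Price P = 362 - 2·(453/4) = 271/2.
Echo's profit: (271/2 - 62)·(147/2) = 5402.2500.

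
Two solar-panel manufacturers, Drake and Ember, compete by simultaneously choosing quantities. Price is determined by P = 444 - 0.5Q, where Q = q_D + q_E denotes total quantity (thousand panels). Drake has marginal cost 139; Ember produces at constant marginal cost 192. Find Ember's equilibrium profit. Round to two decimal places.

Drake's profit: π_D = (444 - 0.5Q)q_D - (139q_D). Setting ∂π_D/∂q_D = 0: 305 - q_D - (1/2)(q_E) = 0.
Ember's profit: π_E = (444 - 0.5Q)q_E - (192q_E). Setting ∂π_E/∂q_E = 0: 252 - q_E - (1/2)(q_D) = 0.
So q_D = (305 - (1/2)q_E) and q_E = (252 - (1/2)q_D).
Substituting one into the other gives q_D = 716/3 and q_E = 398/3.
Price P = 444 - (1/2)·(1114/3) = 775/3.
Ember's profit: (775/3 - 192)·(398/3) = 8800.2222.

8800.22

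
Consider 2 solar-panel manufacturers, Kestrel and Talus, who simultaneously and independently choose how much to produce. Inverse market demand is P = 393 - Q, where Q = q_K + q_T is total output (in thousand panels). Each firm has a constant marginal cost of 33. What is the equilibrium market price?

153

Each firm earns π_i = (393 - Q)q_i - 33q_i.
First-order condition (treating rivals' output as given): 360 - 2q_i - q_j = 0.
With identical firms every q_j equals q_i, so q_j = q_i and 360 = 3q_i, giving q_i = 120.
Total output Q = 240, so price P = 393 - 240 = 153.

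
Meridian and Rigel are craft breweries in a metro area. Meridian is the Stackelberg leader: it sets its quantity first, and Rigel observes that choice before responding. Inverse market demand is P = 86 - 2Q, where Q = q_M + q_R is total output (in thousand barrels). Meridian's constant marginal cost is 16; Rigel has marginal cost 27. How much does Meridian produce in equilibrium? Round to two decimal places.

The follower Rigel best-responds to any q_M: π_R = (86 - 2Q)q_R - 27q_R.
Follower FOC: 59 - 2q_M - 4q_R = 0, so q_R(q_M) = (59 - 2q_M)/4.
Meridian substitutes q_R(q_M) into its own profit: π_M = q_M(86 - 2q_M - (59 - 2q_M)/2) - 16q_M = (113/2 - q_M)q_M - 16q_M.
Leader FOC: 81/2 - 2q_M = 0, so q_M = 81/4.
Then q_R = (59 - 2·(81/4))/4 = 37/8.

20.25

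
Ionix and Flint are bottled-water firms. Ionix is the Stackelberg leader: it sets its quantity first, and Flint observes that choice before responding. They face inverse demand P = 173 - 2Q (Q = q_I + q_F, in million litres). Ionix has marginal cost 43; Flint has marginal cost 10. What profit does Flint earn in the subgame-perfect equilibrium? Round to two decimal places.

Solve by backward induction. Given q_I, the follower Flint maximises π_F = (173 - 2q_I - 2q_F)q_F - 10q_F.
Follower FOC: 163 - 2q_I - 4q_F = 0, so q_F(q_I) = (163 - 2q_I)/4.
Ionix substitutes q_F(q_I) into its own profit: π_I = q_I(173 - 2q_I - (163 - 2q_I)/2) - 43q_I = (183/2 - q_I)q_I - 43q_I.
Leader FOC: 97/2 - 2q_I = 0, so q_I = 97/4.
Then q_F = (163 - 2·(97/4))/4 = 229/8.
Price P = 173 - 2·(423/8) = 269/4.
Flint's profit: (269/4 - 10)·(229/8) = 1638.7813.

1638.78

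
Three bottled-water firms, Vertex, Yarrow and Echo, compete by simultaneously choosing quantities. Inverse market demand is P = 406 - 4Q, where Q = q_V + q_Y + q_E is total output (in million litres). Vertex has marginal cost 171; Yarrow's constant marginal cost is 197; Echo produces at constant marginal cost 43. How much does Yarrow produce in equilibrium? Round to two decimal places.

1.81

Vertex's profit: π_V = (406 - 4Q)q_V - (171q_V). Setting ∂π_V/∂q_V = 0: 235 - 8q_V - 4(q_Y + q_E) = 0.
Yarrow's first-order condition: 209 - 8q_Y - 4(q_V + q_E) = 0.
Echo's first-order condition: 363 - 8q_E - 4(q_V + q_Y) = 0.
Adding the 3 conditions: 807 − 8Q − 8Q = 0, i.e. Q = 807/16.
Back-substituting: q_V = (235 − 807/4)/4 = 133/16, q_Y = (209 − 807/4)/4 = 29/16, q_E = (363 − 807/4)/4 = 645/16.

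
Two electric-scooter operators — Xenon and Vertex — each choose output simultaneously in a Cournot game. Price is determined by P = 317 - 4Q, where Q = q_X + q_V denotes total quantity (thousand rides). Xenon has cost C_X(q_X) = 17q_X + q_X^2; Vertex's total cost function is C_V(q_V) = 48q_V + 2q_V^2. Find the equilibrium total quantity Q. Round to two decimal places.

Xenon's profit: π_X = (317 - 4Q)q_X - (17q_X + q_X²). Setting ∂π_X/∂q_X = 0: 300 - 10q_X - 4(q_V) = 0.
Vertex's first-order condition: 269 - 12q_V - 4(q_X) = 0.
Rearranging gives the reaction functions q_X = (300 - 4q_V)/10 and q_V = (269 - 4q_X)/12.
Solving the pair: q_X = 631/26, q_V = 745/52.
Total output Q = 631/26 + 745/52 = 38.5962.

38.60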